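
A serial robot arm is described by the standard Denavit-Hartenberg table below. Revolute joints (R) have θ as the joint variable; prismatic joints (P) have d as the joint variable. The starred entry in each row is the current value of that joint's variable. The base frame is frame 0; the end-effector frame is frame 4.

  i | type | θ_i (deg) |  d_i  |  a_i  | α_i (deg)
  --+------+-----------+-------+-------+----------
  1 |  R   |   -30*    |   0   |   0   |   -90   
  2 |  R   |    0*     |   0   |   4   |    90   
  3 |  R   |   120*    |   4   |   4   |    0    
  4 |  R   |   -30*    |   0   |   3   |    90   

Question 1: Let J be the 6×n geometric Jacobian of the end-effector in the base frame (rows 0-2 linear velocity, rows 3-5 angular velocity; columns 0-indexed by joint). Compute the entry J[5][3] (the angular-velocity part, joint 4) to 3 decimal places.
1.000

axis z_3 = (0.0000,0.0000,1.0000); lever o_n−o_3 = (1.5000,2.5981,0.0000)
cross product → J_v[:, 3] = (-2.5981,1.5000,0.0000)
J_ω[:, 3] = z_3
entry J[5][3] = 1.0000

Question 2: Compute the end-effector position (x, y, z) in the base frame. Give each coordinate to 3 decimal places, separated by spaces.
4.964 4.598 4.000

after link 1: o_1 = (0.0000, 0.0000, 0.0000)
after link 2: o_2 = (3.4641, -2.0000, 0.0000)
after link 3: o_3 = (3.4641, 2.0000, 4.0000)
after link 4: o_4 = (4.9641, 4.5981, 4.0000)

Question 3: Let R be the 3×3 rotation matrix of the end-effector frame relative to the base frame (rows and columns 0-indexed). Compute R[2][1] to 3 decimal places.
1.000

End-effector y-axis (col 1 of R) = (-0.0000,0.0000,1.0000)
R[2][1] = 1.0000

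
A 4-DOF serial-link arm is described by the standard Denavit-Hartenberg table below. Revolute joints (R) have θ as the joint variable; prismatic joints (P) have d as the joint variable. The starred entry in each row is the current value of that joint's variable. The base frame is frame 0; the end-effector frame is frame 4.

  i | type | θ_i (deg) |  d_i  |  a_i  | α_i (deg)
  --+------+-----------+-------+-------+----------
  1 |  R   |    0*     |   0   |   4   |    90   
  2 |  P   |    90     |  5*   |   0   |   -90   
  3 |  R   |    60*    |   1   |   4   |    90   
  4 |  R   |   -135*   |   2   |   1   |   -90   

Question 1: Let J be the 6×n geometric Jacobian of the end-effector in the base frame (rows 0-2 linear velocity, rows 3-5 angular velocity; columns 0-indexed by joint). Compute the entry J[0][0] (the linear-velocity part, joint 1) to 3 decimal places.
axis z_0 = ẑ; lever o_n−o_0 = (3.7071,-3.1483,3.3785)
cross product → J_v[:, 0] = (3.1483,3.7071,-0.0000)
J_ω[:, 0] = z_0
entry J[0][0] = 3.1483

3.148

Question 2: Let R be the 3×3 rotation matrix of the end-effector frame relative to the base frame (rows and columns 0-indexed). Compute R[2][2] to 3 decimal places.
End-effector z-axis (col 2 of R) = (0.7071,0.6124,0.3536)
R[2][2] = 0.3536

0.354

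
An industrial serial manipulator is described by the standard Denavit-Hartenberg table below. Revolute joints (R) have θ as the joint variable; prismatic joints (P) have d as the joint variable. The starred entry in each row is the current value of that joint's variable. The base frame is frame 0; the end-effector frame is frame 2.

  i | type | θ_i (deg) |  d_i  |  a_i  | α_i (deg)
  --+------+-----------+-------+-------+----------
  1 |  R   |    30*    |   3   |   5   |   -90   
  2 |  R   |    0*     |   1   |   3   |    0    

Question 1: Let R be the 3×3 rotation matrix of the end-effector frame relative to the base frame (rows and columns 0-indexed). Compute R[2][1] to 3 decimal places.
-1.000

End-effector y-axis (col 1 of R) = (-0.0000,0.0000,-1.0000)
R[2][1] = -1.0000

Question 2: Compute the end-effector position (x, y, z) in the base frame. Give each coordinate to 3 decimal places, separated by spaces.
after link 1: o_1 = (4.3301, 2.5000, 3.0000)
after link 2: o_2 = (6.4282, 4.8660, 3.0000)

6.428 4.866 3.000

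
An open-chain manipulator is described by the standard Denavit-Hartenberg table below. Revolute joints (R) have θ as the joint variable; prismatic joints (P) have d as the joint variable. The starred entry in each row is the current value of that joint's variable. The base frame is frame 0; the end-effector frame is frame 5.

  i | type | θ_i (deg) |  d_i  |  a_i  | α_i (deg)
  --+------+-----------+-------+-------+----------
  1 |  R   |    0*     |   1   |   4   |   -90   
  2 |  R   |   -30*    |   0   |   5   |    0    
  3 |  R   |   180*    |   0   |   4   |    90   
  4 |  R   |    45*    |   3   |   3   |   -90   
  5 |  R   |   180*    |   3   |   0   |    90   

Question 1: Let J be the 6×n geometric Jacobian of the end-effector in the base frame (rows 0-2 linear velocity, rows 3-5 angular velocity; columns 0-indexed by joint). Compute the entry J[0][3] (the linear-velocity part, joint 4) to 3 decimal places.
3.674

axis z_3 = (0.5000,0.0000,-0.8660); lever o_n−o_3 = (1.5000,4.2426,-2.5981)
cross product → J_v[:, 3] = (3.6742,0.0000,2.1213)
J_ω[:, 3] = z_3
entry J[0][3] = 3.6742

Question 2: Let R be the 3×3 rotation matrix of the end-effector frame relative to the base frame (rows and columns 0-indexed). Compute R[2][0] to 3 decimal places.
End-effector x-axis (col 0 of R) = (0.6124,-0.7071,0.3536)
R[2][0] = 0.3536

0.354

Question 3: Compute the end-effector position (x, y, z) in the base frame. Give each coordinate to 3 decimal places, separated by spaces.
6.366 4.243 -1.098

after link 1: o_1 = (4.0000, 0.0000, 1.0000)
after link 2: o_2 = (8.3301, -0.0000, 3.5000)
after link 3: o_3 = (4.8660, -0.0000, 1.5000)
after link 4: o_4 = (4.5289, 2.1213, -2.1587)
after link 5: o_5 = (6.3660, 4.2426, -1.0981)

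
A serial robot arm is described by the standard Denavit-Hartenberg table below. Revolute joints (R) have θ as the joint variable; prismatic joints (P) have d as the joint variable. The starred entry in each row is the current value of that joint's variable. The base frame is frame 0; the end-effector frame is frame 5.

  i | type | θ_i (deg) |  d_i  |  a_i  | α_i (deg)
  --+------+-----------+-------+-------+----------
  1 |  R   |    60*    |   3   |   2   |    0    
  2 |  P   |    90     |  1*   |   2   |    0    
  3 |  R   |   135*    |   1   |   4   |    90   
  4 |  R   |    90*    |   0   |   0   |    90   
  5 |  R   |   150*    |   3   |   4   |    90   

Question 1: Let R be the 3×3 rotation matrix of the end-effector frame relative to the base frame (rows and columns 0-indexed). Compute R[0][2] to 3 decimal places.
-0.837

End-effector z-axis (col 2 of R) = (-0.8365,-0.2241,0.5000)
R[0][2] = -0.8365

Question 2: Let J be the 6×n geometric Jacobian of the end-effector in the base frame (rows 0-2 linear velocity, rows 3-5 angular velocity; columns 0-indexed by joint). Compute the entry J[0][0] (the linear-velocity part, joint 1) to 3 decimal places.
4.547

axis z_0 = ẑ; lever o_n−o_0 = (-0.8522,-4.5471,1.5359)
cross product → J_v[:, 0] = (4.5471,-0.8522,0.0000)
J_ω[:, 0] = z_0
entry J[0][0] = 4.5471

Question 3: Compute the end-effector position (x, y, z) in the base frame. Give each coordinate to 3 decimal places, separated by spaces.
after link 1: o_1 = (1.0000, 1.7321, 3.0000)
after link 2: o_2 = (-0.7321, 2.7321, 4.0000)
after link 3: o_3 = (0.3032, -1.1317, 5.0000)
after link 4: o_4 = (0.3032, -1.1317, 5.0000)
after link 5: o_5 = (-0.8522, -4.5471, 1.5359)

-0.852 -4.547 1.536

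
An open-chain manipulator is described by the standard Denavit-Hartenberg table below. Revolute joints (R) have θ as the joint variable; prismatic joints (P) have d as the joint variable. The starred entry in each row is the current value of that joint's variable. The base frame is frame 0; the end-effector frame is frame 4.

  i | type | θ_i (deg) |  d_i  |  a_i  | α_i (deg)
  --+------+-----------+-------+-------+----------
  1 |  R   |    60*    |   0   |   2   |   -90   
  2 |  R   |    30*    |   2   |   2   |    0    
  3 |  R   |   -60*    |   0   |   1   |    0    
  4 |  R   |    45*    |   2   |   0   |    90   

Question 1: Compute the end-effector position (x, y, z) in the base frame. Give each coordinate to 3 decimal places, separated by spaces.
-1.165 5.982 -0.500

after link 1: o_1 = (1.0000, 1.7321, 0.0000)
after link 2: o_2 = (0.1340, 4.2321, -1.0000)
after link 3: o_3 = (0.5670, 4.9821, -0.5000)
after link 4: o_4 = (-1.1651, 5.9821, -0.5000)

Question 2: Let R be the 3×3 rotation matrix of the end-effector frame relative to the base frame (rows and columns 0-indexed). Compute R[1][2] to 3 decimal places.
End-effector z-axis (col 2 of R) = (0.1294,0.2241,0.9659)
R[1][2] = 0.2241

0.224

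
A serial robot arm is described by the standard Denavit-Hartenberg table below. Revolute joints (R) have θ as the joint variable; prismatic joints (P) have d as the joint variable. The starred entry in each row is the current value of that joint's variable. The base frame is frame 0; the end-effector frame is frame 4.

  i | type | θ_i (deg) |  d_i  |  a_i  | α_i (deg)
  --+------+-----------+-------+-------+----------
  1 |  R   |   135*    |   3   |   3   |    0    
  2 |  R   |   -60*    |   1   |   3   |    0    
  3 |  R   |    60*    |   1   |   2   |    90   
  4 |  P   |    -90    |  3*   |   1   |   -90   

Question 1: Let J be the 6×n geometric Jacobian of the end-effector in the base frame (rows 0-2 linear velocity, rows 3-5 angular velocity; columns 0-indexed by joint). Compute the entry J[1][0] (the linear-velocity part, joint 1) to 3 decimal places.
axis z_0 = ẑ; lever o_n−o_0 = (-0.6378,8.5546,4.0000)
cross product → J_v[:, 0] = (-8.5546,-0.6378,0.0000)
J_ω[:, 0] = z_0
entry J[1][0] = -0.6378

-0.638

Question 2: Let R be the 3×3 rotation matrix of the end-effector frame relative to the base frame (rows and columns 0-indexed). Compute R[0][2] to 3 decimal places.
-0.707

End-effector z-axis (col 2 of R) = (-0.7071,0.7071,0.0000)
R[0][2] = -0.7071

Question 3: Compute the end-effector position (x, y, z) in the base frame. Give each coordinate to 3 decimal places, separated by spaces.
after link 1: o_1 = (-2.1213, 2.1213, 3.0000)
after link 2: o_2 = (-1.3449, 5.0191, 4.0000)
after link 3: o_3 = (-2.7591, 6.4333, 5.0000)
after link 4: o_4 = (-0.6378, 8.5546, 4.0000)

-0.638 8.555 4.000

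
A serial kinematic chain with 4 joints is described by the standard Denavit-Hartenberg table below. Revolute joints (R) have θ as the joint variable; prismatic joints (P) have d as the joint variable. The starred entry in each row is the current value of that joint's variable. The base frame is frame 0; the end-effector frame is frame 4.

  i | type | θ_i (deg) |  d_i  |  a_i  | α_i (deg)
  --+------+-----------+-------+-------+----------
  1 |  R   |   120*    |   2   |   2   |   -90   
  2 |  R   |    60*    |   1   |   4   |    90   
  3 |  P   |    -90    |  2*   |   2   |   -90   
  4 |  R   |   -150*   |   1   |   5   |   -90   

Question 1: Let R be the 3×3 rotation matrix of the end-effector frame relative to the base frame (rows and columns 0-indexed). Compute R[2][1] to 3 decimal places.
0.866

End-effector y-axis (col 1 of R) = (0.2500,-0.4330,0.8660)
R[2][1] = 0.8660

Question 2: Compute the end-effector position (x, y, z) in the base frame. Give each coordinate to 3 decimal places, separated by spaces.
-7.083 5.607 -0.080

after link 1: o_1 = (-1.0000, 1.7321, 2.0000)
after link 2: o_2 = (-2.8660, 2.9641, -1.4641)
after link 3: o_3 = (-2.0000, 5.4641, -0.4641)
after link 4: o_4 = (-7.0825, 5.6071, -0.0801)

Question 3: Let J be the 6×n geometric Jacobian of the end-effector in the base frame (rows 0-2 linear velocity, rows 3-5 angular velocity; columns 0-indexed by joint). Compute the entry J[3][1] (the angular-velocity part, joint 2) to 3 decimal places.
-0.866

axis z_1 = (-0.8660,-0.5000,0.0000); lever o_n−o_1 = (-6.0825,3.8750,-2.0801)
cross product → J_v[:, 1] = (1.0401,-1.8014,-6.3971)
J_ω[:, 1] = z_1
entry J[3][1] = -0.8660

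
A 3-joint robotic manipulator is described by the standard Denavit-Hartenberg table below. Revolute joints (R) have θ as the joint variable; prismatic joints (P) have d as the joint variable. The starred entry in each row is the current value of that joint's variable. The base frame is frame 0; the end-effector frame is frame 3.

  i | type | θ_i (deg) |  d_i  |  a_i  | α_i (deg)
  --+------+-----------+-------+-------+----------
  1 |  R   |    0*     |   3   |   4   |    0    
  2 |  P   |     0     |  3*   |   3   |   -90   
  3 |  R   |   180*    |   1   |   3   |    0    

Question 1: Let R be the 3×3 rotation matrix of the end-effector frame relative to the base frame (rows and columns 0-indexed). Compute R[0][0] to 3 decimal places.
-1.000

End-effector x-axis (col 0 of R) = (-1.0000,0.0000,-0.0000)
R[0][0] = -1.0000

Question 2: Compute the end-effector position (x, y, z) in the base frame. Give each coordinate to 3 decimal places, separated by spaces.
4.000 1.000 6.000

after link 1: o_1 = (4.0000, 0.0000, 3.0000)
after link 2: o_2 = (7.0000, 0.0000, 6.0000)
after link 3: o_3 = (4.0000, 1.0000, 6.0000)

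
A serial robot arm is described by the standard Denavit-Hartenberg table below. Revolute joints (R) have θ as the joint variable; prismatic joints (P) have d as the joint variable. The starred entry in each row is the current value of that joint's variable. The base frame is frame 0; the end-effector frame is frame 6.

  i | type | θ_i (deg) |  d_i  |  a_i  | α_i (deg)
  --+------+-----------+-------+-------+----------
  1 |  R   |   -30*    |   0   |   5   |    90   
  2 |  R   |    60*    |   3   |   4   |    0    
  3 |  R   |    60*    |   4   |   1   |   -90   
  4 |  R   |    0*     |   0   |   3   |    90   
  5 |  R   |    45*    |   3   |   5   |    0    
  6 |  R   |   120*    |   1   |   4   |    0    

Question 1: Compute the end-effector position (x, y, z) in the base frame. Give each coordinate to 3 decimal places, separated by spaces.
-4.456 -10.129 4.359

after link 1: o_1 = (4.3301, -2.5000, 0.0000)
after link 2: o_2 = (4.5622, -6.0981, 3.4641)
after link 3: o_3 = (2.1292, -9.3122, 4.3301)
after link 4: o_4 = (0.8301, -8.5622, 6.9282)
after link 5: o_5 = (-4.8525, -8.7454, 8.2223)
after link 6: o_6 = (-4.4559, -10.1291, 4.3586)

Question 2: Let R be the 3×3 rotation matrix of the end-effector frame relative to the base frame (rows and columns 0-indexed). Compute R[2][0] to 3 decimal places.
-0.966

End-effector x-axis (col 0 of R) = (0.2241,-0.1294,-0.9659)
R[2][0] = -0.9659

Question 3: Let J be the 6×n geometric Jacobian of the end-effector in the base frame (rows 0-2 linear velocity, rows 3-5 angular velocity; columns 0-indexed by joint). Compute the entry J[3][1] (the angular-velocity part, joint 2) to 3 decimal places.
-0.500

axis z_1 = (-0.5000,-0.8660,0.0000); lever o_n−o_1 = (-8.7860,-7.6291,4.3586)
cross product → J_v[:, 1] = (-3.7747,2.1793,-3.7944)
J_ω[:, 1] = z_1
entry J[3][1] = -0.5000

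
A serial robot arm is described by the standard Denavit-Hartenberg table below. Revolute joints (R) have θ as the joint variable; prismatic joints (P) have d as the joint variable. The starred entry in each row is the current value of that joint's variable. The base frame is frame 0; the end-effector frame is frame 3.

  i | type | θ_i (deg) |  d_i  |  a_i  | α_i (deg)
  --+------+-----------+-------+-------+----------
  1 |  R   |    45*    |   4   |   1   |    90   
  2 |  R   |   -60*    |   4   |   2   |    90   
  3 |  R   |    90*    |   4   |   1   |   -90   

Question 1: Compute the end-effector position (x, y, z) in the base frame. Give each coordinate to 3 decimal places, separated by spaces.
2.500 -4.571 0.268

after link 1: o_1 = (0.7071, 0.7071, 4.0000)
after link 2: o_2 = (4.2426, -1.4142, 2.2679)
after link 3: o_3 = (2.5003, -4.5708, 0.2679)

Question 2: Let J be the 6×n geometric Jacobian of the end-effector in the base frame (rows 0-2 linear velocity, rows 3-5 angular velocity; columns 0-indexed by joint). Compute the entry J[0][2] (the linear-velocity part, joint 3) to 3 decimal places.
axis z_2 = (-0.6124,-0.6124,-0.5000); lever o_n−o_2 = (-1.7424,-3.1566,-2.0000)
cross product → J_v[:, 2] = (-0.3536,-0.3536,0.8660)
J_ω[:, 2] = z_2
entry J[0][2] = -0.3536

-0.354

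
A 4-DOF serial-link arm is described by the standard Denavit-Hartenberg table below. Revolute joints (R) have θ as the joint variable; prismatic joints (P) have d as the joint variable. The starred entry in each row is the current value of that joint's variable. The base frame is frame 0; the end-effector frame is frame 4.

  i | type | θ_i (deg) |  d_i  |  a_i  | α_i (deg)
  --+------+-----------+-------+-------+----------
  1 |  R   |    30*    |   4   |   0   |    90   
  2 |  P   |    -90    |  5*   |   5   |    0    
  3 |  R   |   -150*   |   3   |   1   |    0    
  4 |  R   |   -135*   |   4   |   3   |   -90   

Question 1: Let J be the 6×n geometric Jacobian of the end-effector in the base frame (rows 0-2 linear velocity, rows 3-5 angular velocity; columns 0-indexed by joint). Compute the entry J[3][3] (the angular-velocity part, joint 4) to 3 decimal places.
0.500

axis z_3 = (0.5000,-0.8660,0.0000); lever o_n−o_3 = (4.5095,-2.0152,-0.7765)
cross product → J_v[:, 3] = (0.6724,0.3882,2.8978)
J_ω[:, 3] = z_3
entry J[3][3] = 0.5000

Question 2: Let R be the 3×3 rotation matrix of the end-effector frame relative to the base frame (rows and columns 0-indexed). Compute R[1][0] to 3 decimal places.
0.483

End-effector x-axis (col 0 of R) = (0.8365,0.4830,-0.2588)
R[1][0] = 0.4830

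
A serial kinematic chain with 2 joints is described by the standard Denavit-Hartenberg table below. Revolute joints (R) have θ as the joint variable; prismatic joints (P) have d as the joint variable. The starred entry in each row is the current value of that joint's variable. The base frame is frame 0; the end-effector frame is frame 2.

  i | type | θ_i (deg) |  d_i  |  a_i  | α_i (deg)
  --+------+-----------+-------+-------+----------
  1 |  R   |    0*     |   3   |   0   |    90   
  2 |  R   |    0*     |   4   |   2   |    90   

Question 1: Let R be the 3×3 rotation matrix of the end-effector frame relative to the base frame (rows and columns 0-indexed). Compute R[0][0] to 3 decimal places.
1.000

End-effector x-axis (col 0 of R) = (1.0000,0.0000,0.0000)
R[0][0] = 1.0000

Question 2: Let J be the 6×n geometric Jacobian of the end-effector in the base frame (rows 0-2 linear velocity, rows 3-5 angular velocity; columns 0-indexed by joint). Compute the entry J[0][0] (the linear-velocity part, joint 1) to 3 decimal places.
4.000

axis z_0 = ẑ; lever o_n−o_0 = (2.0000,-4.0000,3.0000)
cross product → J_v[:, 0] = (4.0000,2.0000,-0.0000)
J_ω[:, 0] = z_0
entry J[0][0] = 4.0000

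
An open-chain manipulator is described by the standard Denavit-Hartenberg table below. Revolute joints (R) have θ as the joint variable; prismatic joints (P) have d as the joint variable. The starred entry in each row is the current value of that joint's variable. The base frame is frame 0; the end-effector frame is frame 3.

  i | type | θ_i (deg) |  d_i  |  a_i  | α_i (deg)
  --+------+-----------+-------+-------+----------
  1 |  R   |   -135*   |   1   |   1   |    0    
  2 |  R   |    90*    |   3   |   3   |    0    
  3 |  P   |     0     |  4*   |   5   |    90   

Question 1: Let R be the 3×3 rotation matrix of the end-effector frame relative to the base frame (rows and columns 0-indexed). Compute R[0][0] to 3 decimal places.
End-effector x-axis (col 0 of R) = (0.7071,-0.7071,0.0000)
R[0][0] = 0.7071

0.707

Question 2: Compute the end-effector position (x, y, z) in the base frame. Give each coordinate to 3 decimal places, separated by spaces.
4.950 -6.364 8.000

after link 1: o_1 = (-0.7071, -0.7071, 1.0000)
after link 2: o_2 = (1.4142, -2.8284, 4.0000)
after link 3: o_3 = (4.9497, -6.3640, 8.0000)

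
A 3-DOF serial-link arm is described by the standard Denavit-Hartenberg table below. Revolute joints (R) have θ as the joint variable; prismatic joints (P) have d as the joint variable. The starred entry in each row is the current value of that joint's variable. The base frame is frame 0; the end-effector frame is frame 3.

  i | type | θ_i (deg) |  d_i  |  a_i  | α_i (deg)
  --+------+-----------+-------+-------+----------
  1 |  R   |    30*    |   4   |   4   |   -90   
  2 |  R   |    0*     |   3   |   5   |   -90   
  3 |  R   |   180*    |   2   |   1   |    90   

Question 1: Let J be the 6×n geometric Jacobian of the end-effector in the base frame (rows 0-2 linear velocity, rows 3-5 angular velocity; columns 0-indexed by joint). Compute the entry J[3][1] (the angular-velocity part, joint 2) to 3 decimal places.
-0.500

axis z_1 = (-0.5000,0.8660,0.0000); lever o_n−o_1 = (1.9641,4.5981,-2.0000)
cross product → J_v[:, 1] = (-1.7321,-1.0000,-4.0000)
J_ω[:, 1] = z_1
entry J[3][1] = -0.5000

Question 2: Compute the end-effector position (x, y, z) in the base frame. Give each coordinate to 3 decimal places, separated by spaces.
after link 1: o_1 = (3.4641, 2.0000, 4.0000)
after link 2: o_2 = (6.2942, 7.0981, 4.0000)
after link 3: o_3 = (5.4282, 6.5981, 2.0000)

5.428 6.598 2.000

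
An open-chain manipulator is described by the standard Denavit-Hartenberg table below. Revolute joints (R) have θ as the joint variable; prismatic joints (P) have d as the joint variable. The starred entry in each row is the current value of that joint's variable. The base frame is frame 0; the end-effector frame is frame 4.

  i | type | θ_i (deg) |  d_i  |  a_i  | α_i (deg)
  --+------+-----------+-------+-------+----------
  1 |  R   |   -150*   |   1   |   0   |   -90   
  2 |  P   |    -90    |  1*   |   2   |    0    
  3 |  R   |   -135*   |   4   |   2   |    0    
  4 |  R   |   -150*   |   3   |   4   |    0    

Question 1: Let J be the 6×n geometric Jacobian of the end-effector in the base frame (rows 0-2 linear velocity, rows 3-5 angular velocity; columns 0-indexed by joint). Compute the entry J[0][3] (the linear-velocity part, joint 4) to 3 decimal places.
axis z_3 = (0.5000,-0.8660,0.0000); lever o_n−o_3 = (-1.8461,-4.5299,1.0353)
cross product → J_v[:, 3] = (-0.8966,-0.5176,-3.8637)
J_ω[:, 3] = z_3
entry J[0][3] = -0.8966

-0.897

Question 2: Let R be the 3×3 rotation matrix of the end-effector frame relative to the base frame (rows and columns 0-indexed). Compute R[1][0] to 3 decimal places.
-0.483

End-effector x-axis (col 0 of R) = (-0.8365,-0.4830,0.2588)
R[1][0] = -0.4830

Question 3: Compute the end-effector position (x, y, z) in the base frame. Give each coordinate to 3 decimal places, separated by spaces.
after link 1: o_1 = (0.0000, 0.0000, 1.0000)
after link 2: o_2 = (0.5000, -0.8660, 3.0000)
after link 3: o_3 = (3.7247, -3.6230, 1.5858)
after link 4: o_4 = (1.8787, -8.1529, 2.6211)

1.879 -8.153 2.621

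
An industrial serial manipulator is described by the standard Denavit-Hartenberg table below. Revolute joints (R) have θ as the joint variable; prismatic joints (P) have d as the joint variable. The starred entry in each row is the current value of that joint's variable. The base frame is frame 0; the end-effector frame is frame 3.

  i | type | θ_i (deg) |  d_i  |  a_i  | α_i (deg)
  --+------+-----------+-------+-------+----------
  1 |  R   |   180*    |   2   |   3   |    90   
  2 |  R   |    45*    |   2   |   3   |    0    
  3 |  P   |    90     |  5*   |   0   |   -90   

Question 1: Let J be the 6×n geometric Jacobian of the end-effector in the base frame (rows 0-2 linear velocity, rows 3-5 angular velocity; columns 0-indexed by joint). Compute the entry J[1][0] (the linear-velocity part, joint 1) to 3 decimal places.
axis z_0 = ẑ; lever o_n−o_0 = (-5.1213,7.0000,4.1213)
cross product → J_v[:, 0] = (-7.0000,-5.1213,0.0000)
J_ω[:, 0] = z_0
entry J[1][0] = -5.1213

-5.121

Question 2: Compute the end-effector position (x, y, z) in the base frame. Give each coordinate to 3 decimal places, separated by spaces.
after link 1: o_1 = (-3.0000, 0.0000, 2.0000)
after link 2: o_2 = (-5.1213, 2.0000, 4.1213)
after link 3: o_3 = (-5.1213, 7.0000, 4.1213)

-5.121 7.000 4.121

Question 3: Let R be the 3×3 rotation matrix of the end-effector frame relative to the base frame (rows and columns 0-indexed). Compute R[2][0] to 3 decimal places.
End-effector x-axis (col 0 of R) = (0.7071,-0.0000,0.7071)
R[2][0] = 0.7071

0.707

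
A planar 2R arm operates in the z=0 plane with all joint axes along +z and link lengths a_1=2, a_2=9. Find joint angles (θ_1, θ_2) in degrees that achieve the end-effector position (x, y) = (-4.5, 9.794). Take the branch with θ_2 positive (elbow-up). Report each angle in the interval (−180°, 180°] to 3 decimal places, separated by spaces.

89.989 30.014

cos θ_2 = (116.1724−2²−9²)/(2·2·9) = 0.8659; θ_2 = 30.0143° (elbow-up)
β = atan2(9.7940,-4.5000) = 114.6771°; ψ = atan2(4.5019,9.7931) = 24.6885°
θ_1 = β − ψ = 89.9887°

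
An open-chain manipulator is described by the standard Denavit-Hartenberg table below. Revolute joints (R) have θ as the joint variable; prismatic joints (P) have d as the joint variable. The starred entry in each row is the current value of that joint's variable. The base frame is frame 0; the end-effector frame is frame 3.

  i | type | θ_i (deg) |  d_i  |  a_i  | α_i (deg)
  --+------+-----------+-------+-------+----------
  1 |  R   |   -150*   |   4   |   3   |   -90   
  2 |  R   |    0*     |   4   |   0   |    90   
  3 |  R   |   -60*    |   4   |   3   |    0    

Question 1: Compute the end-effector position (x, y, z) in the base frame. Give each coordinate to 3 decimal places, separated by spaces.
after link 1: o_1 = (-2.5981, -1.5000, 4.0000)
after link 2: o_2 = (-0.5981, -4.9641, 4.0000)
after link 3: o_3 = (-3.1962, -3.4641, 8.0000)

-3.196 -3.464 8.000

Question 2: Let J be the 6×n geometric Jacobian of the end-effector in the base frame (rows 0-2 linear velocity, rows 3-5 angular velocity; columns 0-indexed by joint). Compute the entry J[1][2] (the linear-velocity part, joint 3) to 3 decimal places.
axis z_2 = (0.0000,0.0000,1.0000); lever o_n−o_2 = (-2.5981,1.5000,4.0000)
cross product → J_v[:, 2] = (-1.5000,-2.5981,0.0000)
J_ω[:, 2] = z_2
entry J[1][2] = -2.5981

-2.598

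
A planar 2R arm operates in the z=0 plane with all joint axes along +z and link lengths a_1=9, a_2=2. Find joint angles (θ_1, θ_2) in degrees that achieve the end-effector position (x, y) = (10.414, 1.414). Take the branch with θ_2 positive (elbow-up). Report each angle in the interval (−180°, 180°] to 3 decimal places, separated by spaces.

cos θ_2 = (110.4508−9²−2²)/(2·9·2) = 0.7070; θ_2 = 45.0114° (elbow-up)
β = atan2(1.4140,10.4140) = 7.7323°; ψ = atan2(1.4145,10.4139) = 7.7350°
θ_1 = β − ψ = -0.0027°

-0.003 45.011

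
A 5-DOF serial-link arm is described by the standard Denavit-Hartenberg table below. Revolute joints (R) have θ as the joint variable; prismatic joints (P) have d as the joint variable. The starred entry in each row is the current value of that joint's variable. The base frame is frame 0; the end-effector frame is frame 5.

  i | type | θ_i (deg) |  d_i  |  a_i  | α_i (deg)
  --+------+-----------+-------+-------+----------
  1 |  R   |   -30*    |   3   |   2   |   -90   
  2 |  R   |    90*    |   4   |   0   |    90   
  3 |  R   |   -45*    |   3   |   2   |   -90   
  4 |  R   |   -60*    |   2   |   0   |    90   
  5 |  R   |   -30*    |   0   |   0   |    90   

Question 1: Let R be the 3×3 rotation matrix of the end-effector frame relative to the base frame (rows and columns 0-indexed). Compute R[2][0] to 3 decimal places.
0.047

End-effector x-axis (col 0 of R) = (0.3196,-0.9464,0.0474)
R[2][0] = 0.0474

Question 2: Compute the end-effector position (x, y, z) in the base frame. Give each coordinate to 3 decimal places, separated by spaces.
after link 1: o_1 = (1.7321, -1.0000, 3.0000)
after link 2: o_2 = (3.7321, 2.4641, 3.0000)
after link 3: o_3 = (5.6230, -0.2606, 1.5858)
after link 4: o_4 = (6.3301, 0.9641, 0.1716)
after link 5: o_5 = (6.3301, 0.9641, 0.1716)

6.330 0.964 0.172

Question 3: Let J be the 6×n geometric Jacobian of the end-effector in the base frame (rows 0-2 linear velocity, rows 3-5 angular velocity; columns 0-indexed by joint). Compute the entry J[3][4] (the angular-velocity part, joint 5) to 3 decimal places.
0.739

axis z_4 = (0.7392,0.2803,0.6124); lever o_n−o_4 = (0.0000,0.0000,0.0000)
cross product → J_v[:, 4] = (0.0000,0.0000,0.0000)
J_ω[:, 4] = z_4
entry J[3][4] = 0.7392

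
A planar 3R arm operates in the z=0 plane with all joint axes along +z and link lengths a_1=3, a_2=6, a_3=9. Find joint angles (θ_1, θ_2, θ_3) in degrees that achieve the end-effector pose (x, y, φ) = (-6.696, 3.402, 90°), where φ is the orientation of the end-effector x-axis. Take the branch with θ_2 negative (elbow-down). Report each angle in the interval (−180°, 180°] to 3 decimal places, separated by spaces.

wrist centre = target − a_3·(cos φ, sin φ) = (-6.6960, -5.5980)
cos θ_2 = (76.1740−3²−6²)/(2·3·6) = 0.8659; θ_2 = -30.0092° (elbow-down)
β = atan2(-5.5980,-6.6960) = -140.1037°; ψ = atan2(-3.0008,8.1957) = -20.1101°
θ_1 = β − ψ = -119.9935°
θ_3 = φ − θ_1 − θ_2 = -119.9973° (wrapped to (-180°,180°])

-119.994 -30.009 -119.997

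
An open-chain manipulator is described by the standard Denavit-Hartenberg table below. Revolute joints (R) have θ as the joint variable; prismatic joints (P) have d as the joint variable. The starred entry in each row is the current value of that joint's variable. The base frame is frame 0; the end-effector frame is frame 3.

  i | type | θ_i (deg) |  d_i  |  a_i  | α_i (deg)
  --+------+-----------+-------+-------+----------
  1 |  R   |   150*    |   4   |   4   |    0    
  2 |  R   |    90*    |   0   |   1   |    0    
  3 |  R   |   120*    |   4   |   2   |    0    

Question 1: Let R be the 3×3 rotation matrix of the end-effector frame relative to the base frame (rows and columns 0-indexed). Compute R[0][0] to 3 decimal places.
End-effector x-axis (col 0 of R) = (1.0000,-0.0000,0.0000)
R[0][0] = 1.0000

1.000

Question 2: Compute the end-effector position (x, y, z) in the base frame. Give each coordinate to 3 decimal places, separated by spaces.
after link 1: o_1 = (-3.4641, 2.0000, 4.0000)
after link 2: o_2 = (-3.9641, 1.1340, 4.0000)
after link 3: o_3 = (-1.9641, 1.1340, 8.0000)

-1.964 1.134 8.000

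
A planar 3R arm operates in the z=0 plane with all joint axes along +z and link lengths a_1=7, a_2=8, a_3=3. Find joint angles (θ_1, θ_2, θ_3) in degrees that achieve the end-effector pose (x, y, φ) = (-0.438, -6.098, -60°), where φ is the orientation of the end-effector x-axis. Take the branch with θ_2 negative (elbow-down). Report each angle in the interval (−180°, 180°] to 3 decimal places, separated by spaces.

wrist centre = target − a_3·(cos φ, sin φ) = (-1.9380, -3.4999)
cos θ_2 = (16.0053−7²−8²)/(2·7·8) = -0.8660; θ_2 = -149.9998° (elbow-down)
β = atan2(-3.4999,-1.9380) = -118.9745°; ψ = atan2(-4.0000,0.0718) = -88.9715°
θ_1 = β − ψ = -30.0029°
θ_3 = φ − θ_1 − θ_2 = 120.0028° (wrapped to (-180°,180°])

-30.003 -150.000 120.003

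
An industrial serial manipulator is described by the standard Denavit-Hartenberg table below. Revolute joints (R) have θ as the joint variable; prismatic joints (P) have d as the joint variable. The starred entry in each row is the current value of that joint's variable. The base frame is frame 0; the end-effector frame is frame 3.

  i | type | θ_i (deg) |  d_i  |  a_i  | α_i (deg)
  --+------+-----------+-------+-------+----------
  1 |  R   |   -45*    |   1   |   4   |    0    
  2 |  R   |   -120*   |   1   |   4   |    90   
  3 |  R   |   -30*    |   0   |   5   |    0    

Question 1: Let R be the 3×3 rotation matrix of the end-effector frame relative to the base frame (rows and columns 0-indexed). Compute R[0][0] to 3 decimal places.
End-effector x-axis (col 0 of R) = (-0.8365,-0.2241,-0.5000)
R[0][0] = -0.8365

-0.837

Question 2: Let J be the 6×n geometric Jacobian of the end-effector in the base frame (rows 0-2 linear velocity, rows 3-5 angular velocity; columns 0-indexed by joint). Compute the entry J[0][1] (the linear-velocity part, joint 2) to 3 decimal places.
axis z_1 = (0.0000,0.0000,1.0000); lever o_n−o_1 = (-8.0463,-2.1560,-1.5000)
cross product → J_v[:, 1] = (2.1560,-8.0463,0.0000)
J_ω[:, 1] = z_1
entry J[0][1] = 2.1560

2.156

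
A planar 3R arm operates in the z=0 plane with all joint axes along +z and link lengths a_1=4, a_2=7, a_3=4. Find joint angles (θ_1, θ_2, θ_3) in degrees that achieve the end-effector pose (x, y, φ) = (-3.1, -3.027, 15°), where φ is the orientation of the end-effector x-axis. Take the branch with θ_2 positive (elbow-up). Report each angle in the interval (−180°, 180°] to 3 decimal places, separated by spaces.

149.998 90.005 134.997

wrist centre = target − a_3·(cos φ, sin φ) = (-6.9637, -4.0623)
cos θ_2 = (64.9953−4²−7²)/(2·4·7) = -0.0001; θ_2 = 90.0049° (elbow-up)
β = atan2(-4.0623,-6.9637) = -149.7429°; ψ = atan2(7.0000,3.9994) = 60.2588°
θ_1 = β − ψ = -210.0016°
θ_3 = φ − θ_1 − θ_2 = 134.9968° (wrapped to (-180°,180°])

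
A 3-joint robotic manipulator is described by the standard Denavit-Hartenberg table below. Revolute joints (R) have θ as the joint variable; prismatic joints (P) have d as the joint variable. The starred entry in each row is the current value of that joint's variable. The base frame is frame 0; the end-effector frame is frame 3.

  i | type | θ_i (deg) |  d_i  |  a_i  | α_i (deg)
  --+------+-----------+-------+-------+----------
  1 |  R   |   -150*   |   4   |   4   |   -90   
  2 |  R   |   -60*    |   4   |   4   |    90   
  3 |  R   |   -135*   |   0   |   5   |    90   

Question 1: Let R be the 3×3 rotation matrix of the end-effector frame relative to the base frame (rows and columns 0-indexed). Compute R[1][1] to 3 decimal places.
End-effector y-axis (col 1 of R) = (0.7500,0.4330,0.5000)
R[1][1] = 0.4330

0.433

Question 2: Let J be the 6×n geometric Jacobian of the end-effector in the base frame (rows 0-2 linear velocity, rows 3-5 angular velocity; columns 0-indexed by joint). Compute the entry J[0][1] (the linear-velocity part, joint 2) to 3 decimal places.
axis z_1 = (0.5000,-0.8660,0.0000); lever o_n−o_1 = (0.0311,-0.5184,0.4022)
cross product → J_v[:, 1] = (-0.3483,-0.2011,-0.2322)
J_ω[:, 1] = z_1
entry J[0][1] = -0.3483

-0.348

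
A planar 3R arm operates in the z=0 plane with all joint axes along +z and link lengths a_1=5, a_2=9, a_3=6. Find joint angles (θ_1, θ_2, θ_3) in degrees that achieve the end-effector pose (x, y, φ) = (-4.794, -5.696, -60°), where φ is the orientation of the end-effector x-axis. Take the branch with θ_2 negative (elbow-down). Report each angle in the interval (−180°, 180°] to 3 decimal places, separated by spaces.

wrist centre = target − a_3·(cos φ, sin φ) = (-7.7940, -0.4998)
cos θ_2 = (60.9963−5²−9²)/(2·5·9) = -0.5000; θ_2 = -120.0027° (elbow-down)
β = atan2(-0.4998,-7.7940) = -176.3305°; ψ = atan2(-7.7940,0.4996) = -86.3321°
θ_1 = β − ψ = -89.9984°
θ_3 = φ − θ_1 − θ_2 = 150.0011° (wrapped to (-180°,180°])

-89.998 -120.003 150.001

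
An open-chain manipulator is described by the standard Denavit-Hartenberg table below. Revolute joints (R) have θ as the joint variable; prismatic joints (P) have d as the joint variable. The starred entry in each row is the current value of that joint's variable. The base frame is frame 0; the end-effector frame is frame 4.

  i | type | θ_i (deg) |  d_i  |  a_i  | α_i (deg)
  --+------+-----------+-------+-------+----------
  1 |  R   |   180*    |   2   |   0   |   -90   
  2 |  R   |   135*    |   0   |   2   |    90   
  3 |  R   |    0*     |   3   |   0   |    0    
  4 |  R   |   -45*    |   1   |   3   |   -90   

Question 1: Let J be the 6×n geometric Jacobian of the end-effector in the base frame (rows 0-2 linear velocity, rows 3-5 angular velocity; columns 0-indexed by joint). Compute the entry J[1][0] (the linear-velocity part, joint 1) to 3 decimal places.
0.086

axis z_0 = ẑ; lever o_n−o_0 = (0.0858,2.1213,-3.7426)
cross product → J_v[:, 0] = (-2.1213,0.0858,0.0000)
J_ω[:, 0] = z_0
entry J[1][0] = 0.0858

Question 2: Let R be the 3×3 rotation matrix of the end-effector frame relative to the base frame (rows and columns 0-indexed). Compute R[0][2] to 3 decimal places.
End-effector z-axis (col 2 of R) = (0.5000,-0.7071,-0.5000)
R[0][2] = 0.5000

0.500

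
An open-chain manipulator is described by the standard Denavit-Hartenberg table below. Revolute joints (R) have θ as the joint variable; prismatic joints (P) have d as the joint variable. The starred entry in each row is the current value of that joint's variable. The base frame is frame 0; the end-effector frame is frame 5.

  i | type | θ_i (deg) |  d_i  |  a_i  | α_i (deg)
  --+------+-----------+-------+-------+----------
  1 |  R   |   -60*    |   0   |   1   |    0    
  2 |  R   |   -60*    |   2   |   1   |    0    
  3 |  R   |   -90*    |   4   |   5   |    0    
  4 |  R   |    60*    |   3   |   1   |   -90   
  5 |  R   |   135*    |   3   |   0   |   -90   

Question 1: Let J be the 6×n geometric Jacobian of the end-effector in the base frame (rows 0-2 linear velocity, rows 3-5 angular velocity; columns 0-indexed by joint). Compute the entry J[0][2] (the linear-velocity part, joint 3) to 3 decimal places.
0.598

axis z_2 = (0.0000,0.0000,1.0000); lever o_n−o_2 = (-3.6962,-0.5981,7.0000)
cross product → J_v[:, 2] = (0.5981,-3.6962,0.0000)
J_ω[:, 2] = z_2
entry J[0][2] = 0.5981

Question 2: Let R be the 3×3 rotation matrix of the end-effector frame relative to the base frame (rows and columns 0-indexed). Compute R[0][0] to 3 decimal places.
End-effector x-axis (col 0 of R) = (0.6124,0.3536,-0.7071)
R[0][0] = 0.6124

0.612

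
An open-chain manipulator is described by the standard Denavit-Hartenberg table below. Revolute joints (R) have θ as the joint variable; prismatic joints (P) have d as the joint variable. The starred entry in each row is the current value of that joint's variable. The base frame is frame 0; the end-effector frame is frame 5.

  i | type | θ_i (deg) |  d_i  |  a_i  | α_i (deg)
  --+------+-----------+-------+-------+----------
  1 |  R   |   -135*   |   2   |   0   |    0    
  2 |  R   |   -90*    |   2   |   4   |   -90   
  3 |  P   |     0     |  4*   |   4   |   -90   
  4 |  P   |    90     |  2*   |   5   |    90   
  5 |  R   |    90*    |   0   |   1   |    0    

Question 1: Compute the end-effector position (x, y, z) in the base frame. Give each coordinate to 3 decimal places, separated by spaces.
after link 1: o_1 = (0.0000, 0.0000, 2.0000)
after link 2: o_2 = (-2.8284, 2.8284, 4.0000)
after link 3: o_3 = (-8.4853, 2.8284, 4.0000)
after link 4: o_4 = (-4.9497, 6.3640, 2.0000)
after link 5: o_5 = (-4.9497, 6.3640, 1.0000)

-4.950 6.364 1.000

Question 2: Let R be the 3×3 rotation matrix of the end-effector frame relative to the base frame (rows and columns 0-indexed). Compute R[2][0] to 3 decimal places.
End-effector x-axis (col 0 of R) = (0.0000,-0.0000,-1.0000)
R[2][0] = -1.0000

-1.000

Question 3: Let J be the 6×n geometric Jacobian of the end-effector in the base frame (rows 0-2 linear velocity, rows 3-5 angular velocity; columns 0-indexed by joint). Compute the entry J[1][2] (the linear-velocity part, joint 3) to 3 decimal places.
prismatic axis z_2 = (-0.7071,-0.7071,0.0000)
J_v[:, 2] = z_2; J_ω[:, 2] = (0,0,0)
entry J[1][2] = -0.7071

-0.707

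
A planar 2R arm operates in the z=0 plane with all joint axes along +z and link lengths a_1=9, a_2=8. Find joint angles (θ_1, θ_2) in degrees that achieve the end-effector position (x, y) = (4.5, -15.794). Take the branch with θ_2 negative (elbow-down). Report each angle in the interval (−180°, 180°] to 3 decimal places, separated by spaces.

-59.997 -30.006

cos θ_2 = (269.7004−9²−8²)/(2·9·8) = 0.8660; θ_2 = -30.0057° (elbow-down)
β = atan2(-15.7940,4.5000) = -74.0968°; ψ = atan2(-4.0007,15.9278) = -14.0997°
θ_1 = β − ψ = -59.9971°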